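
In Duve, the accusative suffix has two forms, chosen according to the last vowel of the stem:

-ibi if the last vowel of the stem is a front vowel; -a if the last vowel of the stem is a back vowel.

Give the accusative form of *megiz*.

*megiz* — last vowel /i/ (a front vowel) → -ibi → *megizibi*.

megizibi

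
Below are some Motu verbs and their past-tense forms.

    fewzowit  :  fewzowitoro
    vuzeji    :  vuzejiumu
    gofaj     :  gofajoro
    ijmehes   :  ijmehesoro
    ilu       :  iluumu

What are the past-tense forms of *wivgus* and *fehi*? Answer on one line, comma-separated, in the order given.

wivgusoro, fehiumu

Looking at the final sound of each stem: -oro when the stem ends in a consonant (*fewzowit*, *gofaj*, *ijmehes*); -umu when the stem ends in a vowel (*vuzeji*, *ilu*).
The final sound of *wivgus* is /s/, which is a consonant, so the suffix is -oro, giving *wivgusoro*.
Since the final sound of *fehi* is /i/ (a vowel), it takes -umu, giving *fehiumu*.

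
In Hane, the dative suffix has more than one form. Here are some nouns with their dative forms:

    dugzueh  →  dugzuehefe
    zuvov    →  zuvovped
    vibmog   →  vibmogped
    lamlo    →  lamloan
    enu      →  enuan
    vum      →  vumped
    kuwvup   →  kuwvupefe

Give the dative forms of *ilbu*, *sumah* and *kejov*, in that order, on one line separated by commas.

ilbuan, sumahefe, kejovped

The suffix is conditioned by the final sound: -efe when the stem ends in a voiceless consonant (*dugzueh*, *kuwvup*); -ped when the stem ends in a voiced consonant (*zuvov*, *vibmog*, *vum*); -an when the stem ends in a vowel (*lamlo*, *enu*).
*ilbu*: final sound = /u/, a vowel → -an → *ilbuan*.
*sumah* — final sound /h/ (a voiceless consonant) → -efe → *sumahefe*.
*kejov*: final sound = /v/, a voiced consonant → -ped → *kejovped*.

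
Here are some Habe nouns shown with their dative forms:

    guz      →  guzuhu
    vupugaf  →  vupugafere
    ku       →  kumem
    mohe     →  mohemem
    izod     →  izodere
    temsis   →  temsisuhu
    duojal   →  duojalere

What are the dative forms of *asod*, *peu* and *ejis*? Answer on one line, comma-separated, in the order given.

asodere, peumem, ejisuhu

The alternation tracks the final sound of the stem — -uhu when the stem ends in a sibilant (*guz*, *temsis*); -ere when the stem ends in a non-sibilant consonant (*vupugaf*, *izod*, *duojal*); -mem when the stem ends in a vowel (*ku*, *mohe*).
*asod*: final sound = /d/, a non-sibilant consonant → -ere → *asodere*.
*peu*: final sound = /u/, a vowel → -mem → *peumem*.
Since the final sound of *ejis* is /s/ (a sibilant), it takes -uhu, giving *ejisuhu*.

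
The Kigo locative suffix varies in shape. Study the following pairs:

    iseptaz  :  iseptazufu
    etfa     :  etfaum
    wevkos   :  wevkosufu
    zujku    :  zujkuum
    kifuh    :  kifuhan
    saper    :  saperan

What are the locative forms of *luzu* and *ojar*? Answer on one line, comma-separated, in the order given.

The alternation tracks the final sound of the stem — -ufu when the stem ends in a sibilant (*iseptaz*, *wevkos*); -an when the stem ends in a non-sibilant consonant (*kifuh*, *saper*); -um when the stem ends in a vowel (*etfa*, *zujku*).
*luzu* — final sound /u/ (a vowel) → -um → *luzuum*.
*ojar*: final sound = /r/, a non-sibilant consonant → -an → *ojaran*.

luzuum, ojaran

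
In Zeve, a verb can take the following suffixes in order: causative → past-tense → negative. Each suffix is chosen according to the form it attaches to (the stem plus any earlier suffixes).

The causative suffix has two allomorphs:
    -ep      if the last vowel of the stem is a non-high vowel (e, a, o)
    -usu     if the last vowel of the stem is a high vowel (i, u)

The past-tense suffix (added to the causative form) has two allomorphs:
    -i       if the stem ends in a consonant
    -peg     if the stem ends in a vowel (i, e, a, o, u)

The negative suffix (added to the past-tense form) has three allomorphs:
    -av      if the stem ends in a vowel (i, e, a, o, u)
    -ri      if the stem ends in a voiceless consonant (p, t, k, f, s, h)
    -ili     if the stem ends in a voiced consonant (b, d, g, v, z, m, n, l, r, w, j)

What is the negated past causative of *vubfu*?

vubfuusupegili

*vubfu*: last vowel = /u/, a high vowel → -usu → *vubfuusu*.
Since the final sound of the causative form *vubfuusu* is /u/ (a vowel), it takes -peg, giving *vubfuusupeg*.
The final sound of the past-tense form *vubfuusupeg* is /g/, which is a voiced consonant, so the negative suffix is -ili, giving *vubfuusupegili*.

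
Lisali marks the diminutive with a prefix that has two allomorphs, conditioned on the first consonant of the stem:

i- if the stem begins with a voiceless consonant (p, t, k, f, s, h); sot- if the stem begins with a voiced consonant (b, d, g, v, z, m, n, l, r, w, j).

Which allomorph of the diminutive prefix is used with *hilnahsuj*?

i-

Since the first consonant of *hilnahsuj* is /h/ (voiceless), it takes i-.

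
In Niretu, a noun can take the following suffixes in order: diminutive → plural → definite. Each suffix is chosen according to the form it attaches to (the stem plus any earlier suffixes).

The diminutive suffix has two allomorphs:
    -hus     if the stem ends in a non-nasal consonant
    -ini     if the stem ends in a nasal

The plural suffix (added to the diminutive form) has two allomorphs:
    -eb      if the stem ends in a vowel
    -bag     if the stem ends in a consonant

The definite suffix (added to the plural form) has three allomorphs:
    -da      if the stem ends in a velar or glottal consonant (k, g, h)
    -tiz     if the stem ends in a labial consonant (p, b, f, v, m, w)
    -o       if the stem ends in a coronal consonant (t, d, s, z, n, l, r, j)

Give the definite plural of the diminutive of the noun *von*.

voniniebtiz

*von*: final consonant = /n/, a nasal → -ini → *vonini*.
The diminutive form *vonini* — final sound /i/ (a vowel) → -eb → *voninieb*.
The final consonant of the plural form *voninieb* is /b/, which is labial, so the definite suffix is -tiz, giving *voniniebtiz*.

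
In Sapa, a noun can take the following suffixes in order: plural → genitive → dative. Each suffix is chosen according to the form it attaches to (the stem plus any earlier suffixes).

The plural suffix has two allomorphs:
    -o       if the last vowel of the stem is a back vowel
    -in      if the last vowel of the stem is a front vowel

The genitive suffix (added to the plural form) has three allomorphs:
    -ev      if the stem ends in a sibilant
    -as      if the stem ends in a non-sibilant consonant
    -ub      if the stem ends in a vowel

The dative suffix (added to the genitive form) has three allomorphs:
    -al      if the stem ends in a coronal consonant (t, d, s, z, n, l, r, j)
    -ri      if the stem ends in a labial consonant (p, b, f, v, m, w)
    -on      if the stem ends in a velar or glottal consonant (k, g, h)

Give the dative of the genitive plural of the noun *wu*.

Since the last vowel of *wu* is /u/ (a back vowel), it takes -o, giving *wuo*.
The final sound of the plural form *wuo* is /o/, which is a vowel, so the genitive suffix is -ub, giving *wuoub*.
Since the final consonant of the genitive form *wuoub* is /b/ (labial), it takes -ri, giving *wuoubri*.

wuoubri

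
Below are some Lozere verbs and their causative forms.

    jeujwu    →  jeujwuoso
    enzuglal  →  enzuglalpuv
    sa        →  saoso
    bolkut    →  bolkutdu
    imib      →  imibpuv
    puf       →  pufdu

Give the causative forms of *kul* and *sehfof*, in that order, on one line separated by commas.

The pattern is voicing of the final sound: -du when the stem ends in a voiceless consonant (*bolkut*, *puf*); -puv when the stem ends in a voiced consonant (*enzuglal*, *imib*); -oso when the stem ends in a vowel (*jeujwu*, *sa*).
*kul*: final sound = /l/, a voiced consonant → -puv → *kulpuv*.
Since the final sound of *sehfof* is /f/ (a voiceless consonant), it takes -du, giving *sehfofdu*.

kulpuv, sehfofdu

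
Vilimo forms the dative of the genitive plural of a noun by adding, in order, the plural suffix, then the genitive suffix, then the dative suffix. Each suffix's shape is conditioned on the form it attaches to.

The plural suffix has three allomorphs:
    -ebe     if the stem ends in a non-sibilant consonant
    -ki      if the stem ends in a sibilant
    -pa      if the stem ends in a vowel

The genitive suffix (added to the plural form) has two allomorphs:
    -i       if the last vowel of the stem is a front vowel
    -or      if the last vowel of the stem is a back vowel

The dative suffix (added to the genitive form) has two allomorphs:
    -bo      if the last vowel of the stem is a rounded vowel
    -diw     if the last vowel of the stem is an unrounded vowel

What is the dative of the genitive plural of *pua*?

puapaorbo

*pua*: final sound = /a/, a vowel → -pa → *puapa*.
The last vowel of the plural form *puapa* is /a/, which is a back vowel, so the genitive suffix is -or, giving *puapaor*.
The genitive form *puapaor* — last vowel /o/ (a rounded vowel) → -bo → *puapaorbo*.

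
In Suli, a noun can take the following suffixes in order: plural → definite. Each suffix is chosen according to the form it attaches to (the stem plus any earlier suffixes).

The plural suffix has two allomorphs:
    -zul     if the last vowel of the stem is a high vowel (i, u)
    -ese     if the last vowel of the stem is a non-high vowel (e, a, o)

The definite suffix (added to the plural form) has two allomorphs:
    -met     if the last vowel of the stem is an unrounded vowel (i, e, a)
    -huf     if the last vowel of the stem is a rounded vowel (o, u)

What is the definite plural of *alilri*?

alilrizulhuf

*alilri* — last vowel /i/ (a high vowel) → -zul → *alilrizul*.
Since the last vowel of the plural form *alilrizul* is /u/ (a rounded vowel), it takes -huf, giving *alilrizulhuf*.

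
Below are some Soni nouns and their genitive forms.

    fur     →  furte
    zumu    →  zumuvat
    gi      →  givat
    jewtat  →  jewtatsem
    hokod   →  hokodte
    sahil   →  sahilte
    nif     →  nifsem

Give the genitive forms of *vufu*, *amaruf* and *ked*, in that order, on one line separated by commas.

The pattern is voicing of the final sound: -sem when the stem ends in a voiceless consonant (*jewtat*, *nif*); -te when the stem ends in a voiced consonant (*fur*, *hokod*, *sahil*); -vat when the stem ends in a vowel (*zumu*, *gi*).
The final sound of *vufu* is /u/, which is a vowel, so the suffix is -vat, giving *vufuvat*.
*amaruf*: final sound = /f/, a voiceless consonant → -sem → *amarufsem*.
*ked* — final sound /d/ (a voiced consonant) → -te → *kedte*.

vufuvat, amarufsem, kedte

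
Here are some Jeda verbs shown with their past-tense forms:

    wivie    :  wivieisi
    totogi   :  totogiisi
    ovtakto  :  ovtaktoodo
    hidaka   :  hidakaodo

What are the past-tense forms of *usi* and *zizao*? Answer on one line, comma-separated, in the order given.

The pattern is front/back vowel harmony: -isi when the last vowel of the stem is a front vowel (*wivie*, *totogi*); -odo when the last vowel of the stem is a back vowel (*ovtakto*, *hidaka*).
Since the last vowel of *usi* is /i/ (a front vowel), it takes -isi, giving *usiisi*.
Since the last vowel of *zizao* is /o/ (a back vowel), it takes -odo, giving *zizaoodo*.

usiisi, zizaoodo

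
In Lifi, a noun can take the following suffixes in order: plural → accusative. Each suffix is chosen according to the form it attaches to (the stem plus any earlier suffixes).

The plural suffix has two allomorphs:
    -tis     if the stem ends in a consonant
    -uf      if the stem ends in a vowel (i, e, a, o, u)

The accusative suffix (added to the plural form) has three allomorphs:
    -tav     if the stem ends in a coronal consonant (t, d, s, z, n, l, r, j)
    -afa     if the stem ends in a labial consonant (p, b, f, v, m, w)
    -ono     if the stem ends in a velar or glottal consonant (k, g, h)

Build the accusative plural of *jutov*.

*jutov* — final sound /v/ (a consonant) → -tis → *jutovtis*.
Since the final consonant of the plural form *jutovtis* is /s/ (coronal), it takes -tav, giving *jutovtistav*.

jutovtistav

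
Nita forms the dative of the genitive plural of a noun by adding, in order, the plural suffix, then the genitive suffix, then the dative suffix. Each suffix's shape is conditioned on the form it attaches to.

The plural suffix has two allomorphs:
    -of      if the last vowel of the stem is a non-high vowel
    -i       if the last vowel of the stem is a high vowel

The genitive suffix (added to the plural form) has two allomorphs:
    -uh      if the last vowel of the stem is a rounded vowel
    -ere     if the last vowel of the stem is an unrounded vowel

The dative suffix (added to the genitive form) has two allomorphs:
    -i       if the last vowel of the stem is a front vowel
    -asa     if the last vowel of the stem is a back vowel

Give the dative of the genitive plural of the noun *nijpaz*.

*nijpaz* — last vowel /a/ (a non-high vowel) → -of → *nijpazof*.
The plural form *nijpazof* — last vowel /o/ (a rounded vowel) → -uh → *nijpazofuh*.
The last vowel of the genitive form *nijpazofuh* is /u/, which is a back vowel, so the dative suffix is -asa, giving *nijpazofuhasa*.

nijpazofuhasa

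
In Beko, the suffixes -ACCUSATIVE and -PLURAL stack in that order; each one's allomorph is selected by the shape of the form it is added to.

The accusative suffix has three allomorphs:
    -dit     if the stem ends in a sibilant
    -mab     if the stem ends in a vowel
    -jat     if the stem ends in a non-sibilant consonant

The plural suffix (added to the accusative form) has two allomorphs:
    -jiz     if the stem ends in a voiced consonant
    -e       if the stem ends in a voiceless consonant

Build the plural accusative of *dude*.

Since the final sound of *dude* is /e/ (a vowel), it takes -mab, giving *dudemab*.
The final consonant of the accusative form *dudemab* is /b/, which is voiced, so the plural suffix is -jiz, giving *dudemabjiz*.

dudemabjiz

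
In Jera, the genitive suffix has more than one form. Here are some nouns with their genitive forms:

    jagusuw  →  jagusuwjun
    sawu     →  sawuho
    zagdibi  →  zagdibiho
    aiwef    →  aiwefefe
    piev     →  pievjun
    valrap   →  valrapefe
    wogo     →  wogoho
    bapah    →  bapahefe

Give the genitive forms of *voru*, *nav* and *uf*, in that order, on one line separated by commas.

The pattern is voicing of the final sound: -efe when the stem ends in a voiceless consonant (*aiwef*, *valrap*, *bapah*); -jun when the stem ends in a voiced consonant (*jagusuw*, *piev*); -ho when the stem ends in a vowel (*sawu*, *zagdibi*, *wogo*).
*voru* — final sound /u/ (a vowel) → -ho → *voruho*.
*nav*: final sound = /v/, a voiced consonant → -jun → *navjun*.
*uf*: final sound = /f/, a voiceless consonant → -efe → *ufefe*.

voruho, navjun, ufefe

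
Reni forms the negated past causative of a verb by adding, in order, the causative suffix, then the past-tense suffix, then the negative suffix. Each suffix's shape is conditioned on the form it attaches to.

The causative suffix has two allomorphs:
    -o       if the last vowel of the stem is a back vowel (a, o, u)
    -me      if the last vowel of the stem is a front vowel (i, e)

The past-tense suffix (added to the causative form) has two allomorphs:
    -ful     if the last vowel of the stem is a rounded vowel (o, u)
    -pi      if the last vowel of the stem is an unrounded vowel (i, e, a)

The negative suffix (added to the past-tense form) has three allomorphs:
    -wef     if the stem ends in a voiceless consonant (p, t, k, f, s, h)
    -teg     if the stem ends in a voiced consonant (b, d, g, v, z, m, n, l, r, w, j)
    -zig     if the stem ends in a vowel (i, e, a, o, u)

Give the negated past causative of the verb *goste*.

gostemepizig

*goste*: last vowel = /e/, a front vowel → -me → *gosteme*.
The causative form *gosteme*: last vowel = /e/, an unrounded vowel → -pi → *gostemepi*.
The past-tense form *gostemepi* — final sound /i/ (a vowel) → -zig → *gostemepizig*.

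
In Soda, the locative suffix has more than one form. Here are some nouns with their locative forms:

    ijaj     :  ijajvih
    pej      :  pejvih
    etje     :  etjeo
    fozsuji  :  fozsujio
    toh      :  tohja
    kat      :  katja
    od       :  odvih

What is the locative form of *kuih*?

The alternation tracks the final sound of the stem — -ja when the stem ends in a voiceless consonant (*toh*, *kat*); -vih when the stem ends in a voiced consonant (*ijaj*, *pej*, *od*); -o when the stem ends in a vowel (*etje*, *fozsuji*).
*kuih*: final sound = /h/, a voiceless consonant → -ja → *kuihja*.

kuihja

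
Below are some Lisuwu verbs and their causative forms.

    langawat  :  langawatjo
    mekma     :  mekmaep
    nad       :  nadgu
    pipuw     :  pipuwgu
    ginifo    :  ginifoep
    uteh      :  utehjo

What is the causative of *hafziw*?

The suffix is conditioned by the final sound: -jo when the stem ends in a voiceless consonant (*langawat*, *uteh*); -gu when the stem ends in a voiced consonant (*nad*, *pipuw*); -ep when the stem ends in a vowel (*mekma*, *ginifo*).
*hafziw* — final sound /w/ (a voiced consonant) → -gu → *hafziwgu*.

hafziwgu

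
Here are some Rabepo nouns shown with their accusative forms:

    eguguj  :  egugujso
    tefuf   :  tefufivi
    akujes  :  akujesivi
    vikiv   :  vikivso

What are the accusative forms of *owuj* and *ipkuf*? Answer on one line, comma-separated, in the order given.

The suffix is conditioned by the final consonant: -ivi when the stem ends in a voiceless consonant (*tefuf*, *akujes*); -so when the stem ends in a voiced consonant (*eguguj*, *vikiv*).
Since the final consonant of *owuj* is /j/ (voiced), it takes -so, giving *owujso*.
The final consonant of *ipkuf* is /f/, which is voiceless, so the suffix is -ivi, giving *ipkufivi*.

owujso, ipkufivi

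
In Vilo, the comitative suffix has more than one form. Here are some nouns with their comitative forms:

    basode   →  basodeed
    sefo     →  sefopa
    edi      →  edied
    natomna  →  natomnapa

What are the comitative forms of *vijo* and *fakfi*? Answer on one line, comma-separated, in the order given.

Looking at the last vowel of each stem: -ed when the last vowel of the stem is a front vowel (*basode*, *edi*); -pa when the last vowel of the stem is a back vowel (*sefo*, *natomna*).
Since the last vowel of *vijo* is /o/ (a back vowel), it takes -pa, giving *vijopa*.
*fakfi*: last vowel = /i/, a front vowel → -ed → *fakfied*.

vijopa, fakfied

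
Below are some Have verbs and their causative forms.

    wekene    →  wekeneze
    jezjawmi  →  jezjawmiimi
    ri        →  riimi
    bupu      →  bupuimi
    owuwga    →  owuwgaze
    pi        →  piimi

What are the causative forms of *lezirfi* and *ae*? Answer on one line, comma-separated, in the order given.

lezirfiimi, aeze

The suffix is conditioned by the last vowel: -imi when the last vowel of the stem is a high vowel (*jezjawmi*, *ri*, *bupu*, *pi*); -ze when the last vowel of the stem is a non-high vowel (*wekene*, *owuwga*).
The last vowel of *lezirfi* is /i/, which is a high vowel, so the suffix is -imi, giving *lezirfiimi*.
*ae*: last vowel = /e/, a non-high vowel → -ze → *aeze*.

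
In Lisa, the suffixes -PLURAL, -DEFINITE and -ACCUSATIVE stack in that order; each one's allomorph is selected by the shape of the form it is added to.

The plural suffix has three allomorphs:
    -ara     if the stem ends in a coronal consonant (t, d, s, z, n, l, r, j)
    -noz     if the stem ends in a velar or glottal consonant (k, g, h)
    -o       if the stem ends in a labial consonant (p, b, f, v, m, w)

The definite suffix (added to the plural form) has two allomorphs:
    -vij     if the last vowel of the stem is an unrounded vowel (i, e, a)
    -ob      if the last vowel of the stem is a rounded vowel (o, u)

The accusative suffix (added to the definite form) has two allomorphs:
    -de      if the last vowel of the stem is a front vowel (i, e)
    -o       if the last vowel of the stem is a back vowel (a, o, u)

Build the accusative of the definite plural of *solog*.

solognozobo

*solog* — final consonant /g/ (velar/glottal) → -noz → *solognoz*.
The plural form *solognoz* — last vowel /o/ (a rounded vowel) → -ob → *solognozob*.
Since the last vowel of the definite form *solognozob* is /o/ (a back vowel), it takes -o, giving *solognozobo*.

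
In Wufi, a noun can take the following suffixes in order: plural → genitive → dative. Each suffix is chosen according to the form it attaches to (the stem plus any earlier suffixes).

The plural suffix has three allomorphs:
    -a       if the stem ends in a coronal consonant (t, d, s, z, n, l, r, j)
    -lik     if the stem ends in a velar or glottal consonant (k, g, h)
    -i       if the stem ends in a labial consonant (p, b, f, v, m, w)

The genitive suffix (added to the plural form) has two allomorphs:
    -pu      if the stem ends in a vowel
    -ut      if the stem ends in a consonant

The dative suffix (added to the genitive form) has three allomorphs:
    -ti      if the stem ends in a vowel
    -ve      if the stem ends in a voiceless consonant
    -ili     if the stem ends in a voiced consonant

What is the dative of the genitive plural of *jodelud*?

jodeludaputi

Since the final consonant of *jodelud* is /d/ (coronal), it takes -a, giving *jodeluda*.
The plural form *jodeluda*: final sound = /a/, a vowel → -pu → *jodeludapu*.
The genitive form *jodeludapu* — final sound /u/ (a vowel) → -ti → *jodeludaputi*.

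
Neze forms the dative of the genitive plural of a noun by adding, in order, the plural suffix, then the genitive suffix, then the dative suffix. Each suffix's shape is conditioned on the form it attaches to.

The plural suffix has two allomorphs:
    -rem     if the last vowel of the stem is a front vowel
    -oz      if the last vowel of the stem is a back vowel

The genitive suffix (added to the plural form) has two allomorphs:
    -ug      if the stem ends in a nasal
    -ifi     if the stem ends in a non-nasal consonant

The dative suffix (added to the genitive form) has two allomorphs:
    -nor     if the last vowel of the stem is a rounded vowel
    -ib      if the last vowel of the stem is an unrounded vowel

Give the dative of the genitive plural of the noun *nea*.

The last vowel of *nea* is /a/, which is a back vowel, so the plural suffix is -oz, giving *neaoz*.
The final consonant of the plural form *neaoz* is /z/, which is non-nasal, so the genitive suffix is -ifi, giving *neaozifi*.
Since the last vowel of the genitive form *neaozifi* is /i/ (an unrounded vowel), it takes -ib, giving *neaozifiib*.

neaozifiib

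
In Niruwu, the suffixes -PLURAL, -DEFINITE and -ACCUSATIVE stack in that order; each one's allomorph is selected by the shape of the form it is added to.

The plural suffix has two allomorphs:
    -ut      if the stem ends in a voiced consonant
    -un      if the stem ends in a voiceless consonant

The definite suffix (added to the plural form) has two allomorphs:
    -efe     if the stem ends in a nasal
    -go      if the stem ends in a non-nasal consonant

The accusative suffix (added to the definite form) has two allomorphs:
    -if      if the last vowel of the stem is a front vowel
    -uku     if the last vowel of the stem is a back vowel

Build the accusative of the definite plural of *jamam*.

jamamutgouku

The final consonant of *jamam* is /m/, which is voiced, so the plural suffix is -ut, giving *jamamut*.
The plural form *jamamut*: final consonant = /t/, non-nasal → -go → *jamamutgo*.
Since the last vowel of the definite form *jamamutgo* is /o/ (a back vowel), it takes -uku, giving *jamamutgouku*.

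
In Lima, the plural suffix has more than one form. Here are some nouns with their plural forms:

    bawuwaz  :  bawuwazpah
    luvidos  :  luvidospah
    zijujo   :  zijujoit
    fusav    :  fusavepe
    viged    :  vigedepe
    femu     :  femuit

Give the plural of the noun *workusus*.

The pattern is sibilance of the final sound: -pah when the stem ends in a sibilant (*bawuwaz*, *luvidos*); -epe when the stem ends in a non-sibilant consonant (*fusav*, *viged*); -it when the stem ends in a vowel (*zijujo*, *femu*).
Since the final sound of *workusus* is /s/ (a sibilant), it takes -pah, giving *workususpah*.

workususpah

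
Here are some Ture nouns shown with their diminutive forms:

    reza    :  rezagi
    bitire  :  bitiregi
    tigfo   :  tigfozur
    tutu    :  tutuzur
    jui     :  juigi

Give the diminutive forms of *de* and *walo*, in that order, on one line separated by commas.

Looking at the last vowel of each stem: -zur when the last vowel of the stem is a rounded vowel (*tigfo*, *tutu*); -gi when the last vowel of the stem is an unrounded vowel (*reza*, *bitire*, *jui*).
Since the last vowel of *de* is /e/ (an unrounded vowel), it takes -gi, giving *degi*.
*walo*: last vowel = /o/, a rounded vowel → -zur → *walozur*.

degi, walozur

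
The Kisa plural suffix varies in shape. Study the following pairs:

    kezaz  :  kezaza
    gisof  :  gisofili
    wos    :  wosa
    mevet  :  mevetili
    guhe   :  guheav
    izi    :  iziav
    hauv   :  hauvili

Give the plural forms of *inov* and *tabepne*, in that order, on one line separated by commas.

The pattern is sibilance of the final sound: -a when the stem ends in a sibilant (*kezaz*, *wos*); -ili when the stem ends in a non-sibilant consonant (*gisof*, *mevet*, *hauv*); -av when the stem ends in a vowel (*guhe*, *izi*).
Since the final sound of *inov* is /v/ (a non-sibilant consonant), it takes -ili, giving *inovili*.
Since the final sound of *tabepne* is /e/ (a vowel), it takes -av, giving *tabepneav*.

inovili, tabepneav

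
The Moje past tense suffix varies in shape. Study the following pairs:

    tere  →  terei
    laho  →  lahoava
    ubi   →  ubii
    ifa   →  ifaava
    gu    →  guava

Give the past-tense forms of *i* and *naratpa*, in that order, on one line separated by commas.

Looking at the last vowel of each stem: -i when the last vowel of the stem is a front vowel (*tere*, *ubi*); -ava when the last vowel of the stem is a back vowel (*laho*, *ifa*, *gu*).
*i*: last vowel = /i/, a front vowel → -i → *ii*.
*naratpa* — last vowel /a/ (a back vowel) → -ava → *naratpaava*.

ii, naratpaava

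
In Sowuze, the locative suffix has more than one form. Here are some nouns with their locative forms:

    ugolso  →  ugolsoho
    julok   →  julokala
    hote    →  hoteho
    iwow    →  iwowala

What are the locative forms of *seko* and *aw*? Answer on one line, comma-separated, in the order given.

The suffix is conditioned by the final sound: -ala when the stem ends in a consonant (*julok*, *iwow*); -ho when the stem ends in a vowel (*ugolso*, *hote*).
*seko*: final sound = /o/, a vowel → -ho → *sekoho*.
*aw* — final sound /w/ (a consonant) → -ala → *awala*.

sekoho, awala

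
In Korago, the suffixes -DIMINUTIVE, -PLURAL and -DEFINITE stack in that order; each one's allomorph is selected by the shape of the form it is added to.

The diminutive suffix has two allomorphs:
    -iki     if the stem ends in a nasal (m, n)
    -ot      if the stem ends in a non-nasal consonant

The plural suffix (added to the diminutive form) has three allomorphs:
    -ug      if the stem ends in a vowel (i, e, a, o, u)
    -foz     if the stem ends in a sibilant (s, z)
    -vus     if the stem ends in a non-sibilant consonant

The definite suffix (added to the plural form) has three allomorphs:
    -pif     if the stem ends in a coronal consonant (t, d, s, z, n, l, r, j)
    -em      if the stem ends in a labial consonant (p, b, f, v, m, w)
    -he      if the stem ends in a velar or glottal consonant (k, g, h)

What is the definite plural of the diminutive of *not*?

nototvuspif

Since the final consonant of *not* is /t/ (non-nasal), it takes -ot, giving *notot*.
The diminutive form *notot*: final sound = /t/, a non-sibilant consonant → -vus → *nototvus*.
The plural form *nototvus*: final consonant = /s/, coronal → -pif → *nototvuspif*.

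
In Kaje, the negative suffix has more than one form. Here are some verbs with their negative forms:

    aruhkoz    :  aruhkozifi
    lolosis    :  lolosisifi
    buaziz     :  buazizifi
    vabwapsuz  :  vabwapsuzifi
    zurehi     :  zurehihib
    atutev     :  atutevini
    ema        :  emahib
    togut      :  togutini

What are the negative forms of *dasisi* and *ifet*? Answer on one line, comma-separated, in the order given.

The suffix is conditioned by the final sound: -ifi when the stem ends in a sibilant (*aruhkoz*, *lolosis*, *buaziz*, *vabwapsuz*); -ini when the stem ends in a non-sibilant consonant (*atutev*, *togut*); -hib when the stem ends in a vowel (*zurehi*, *ema*).
The final sound of *dasisi* is /i/, which is a vowel, so the suffix is -hib, giving *dasisihib*.
*ifet* — final sound /t/ (a non-sibilant consonant) → -ini → *ifetini*.

dasisihib, ifetini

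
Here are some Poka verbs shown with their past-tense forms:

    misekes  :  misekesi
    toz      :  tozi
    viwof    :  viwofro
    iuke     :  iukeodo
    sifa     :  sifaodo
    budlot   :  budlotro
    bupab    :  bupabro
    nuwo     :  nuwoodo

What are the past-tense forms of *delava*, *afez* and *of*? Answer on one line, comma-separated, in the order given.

The suffix is conditioned by the final sound: -i when the stem ends in a sibilant (*misekes*, *toz*); -ro when the stem ends in a non-sibilant consonant (*viwof*, *budlot*, *bupab*); -odo when the stem ends in a vowel (*iuke*, *sifa*, *nuwo*).
The final sound of *delava* is /a/, which is a vowel, so the suffix is -odo, giving *delavaodo*.
Since the final sound of *afez* is /z/ (a sibilant), it takes -i, giving *afezi*.
The final sound of *of* is /f/, which is a non-sibilant consonant, so the suffix is -ro, giving *ofro*.

delavaodo, afezi, ofro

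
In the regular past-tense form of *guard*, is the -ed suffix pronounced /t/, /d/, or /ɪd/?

/ɪd/

The stem *guard* ends in /t/ or /d/.
The -ed suffix is realized as /ɪd/ after /t, d/; as /t/ after other voiceless consonants; and as /d/ after other voiced sounds.
So -ed on *guard* is pronounced /ɪd/.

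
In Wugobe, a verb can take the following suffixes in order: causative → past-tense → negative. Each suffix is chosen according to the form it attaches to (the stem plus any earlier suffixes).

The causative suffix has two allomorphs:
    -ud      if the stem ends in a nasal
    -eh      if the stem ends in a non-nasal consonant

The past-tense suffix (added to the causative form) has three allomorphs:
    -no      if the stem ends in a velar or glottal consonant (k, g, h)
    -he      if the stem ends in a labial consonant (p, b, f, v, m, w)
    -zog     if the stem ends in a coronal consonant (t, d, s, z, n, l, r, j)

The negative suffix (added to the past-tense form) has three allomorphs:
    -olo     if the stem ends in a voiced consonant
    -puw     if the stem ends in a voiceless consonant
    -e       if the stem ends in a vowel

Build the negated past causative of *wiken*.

Since the final consonant of *wiken* is /n/ (a nasal), it takes -ud, giving *wikenud*.
Since the final consonant of the causative form *wikenud* is /d/ (coronal), it takes -zog, giving *wikenudzog*.
The past-tense form *wikenudzog* — final sound /g/ (a voiced consonant) → -olo → *wikenudzogolo*.

wikenudzogolo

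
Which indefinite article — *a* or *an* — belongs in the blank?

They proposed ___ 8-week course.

The indefinite article is chosen by the initial *sound* of the following word, not its spelling.
The number *8* is spoken "eight", beginning with /eɪt/ — a vowel sound.
So the article is *an*: They proposed an 8-week course.

an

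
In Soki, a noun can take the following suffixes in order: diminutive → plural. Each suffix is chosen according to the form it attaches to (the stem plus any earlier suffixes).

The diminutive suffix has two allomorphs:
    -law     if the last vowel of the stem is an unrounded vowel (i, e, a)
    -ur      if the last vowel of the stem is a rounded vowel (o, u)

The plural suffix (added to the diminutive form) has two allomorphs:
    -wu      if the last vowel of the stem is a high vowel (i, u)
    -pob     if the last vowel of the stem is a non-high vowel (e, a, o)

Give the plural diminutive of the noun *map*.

The last vowel of *map* is /a/, which is an unrounded vowel, so the diminutive suffix is -law, giving *maplaw*.
The diminutive form *maplaw*: last vowel = /a/, a non-high vowel → -pob → *maplawpob*.

maplawpob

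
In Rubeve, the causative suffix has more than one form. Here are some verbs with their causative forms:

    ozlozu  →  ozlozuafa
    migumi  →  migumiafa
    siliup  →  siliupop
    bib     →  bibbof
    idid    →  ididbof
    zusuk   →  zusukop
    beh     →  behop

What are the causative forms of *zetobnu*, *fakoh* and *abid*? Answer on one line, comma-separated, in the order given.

zetobnuafa, fakohop, abidbof

The pattern is voicing of the final sound: -op when the stem ends in a voiceless consonant (*siliup*, *zusuk*, *beh*); -bof when the stem ends in a voiced consonant (*bib*, *idid*); -afa when the stem ends in a vowel (*ozlozu*, *migumi*).
The final sound of *zetobnu* is /u/, which is a vowel, so the suffix is -afa, giving *zetobnuafa*.
Since the final sound of *fakoh* is /h/ (a voiceless consonant), it takes -op, giving *fakohop*.
Since the final sound of *abid* is /d/ (a voiced consonant), it takes -bof, giving *abidbof*.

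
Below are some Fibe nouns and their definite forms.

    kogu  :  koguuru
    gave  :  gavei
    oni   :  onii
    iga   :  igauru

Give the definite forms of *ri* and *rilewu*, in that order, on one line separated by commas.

Looking at the last vowel of each stem: -i when the last vowel of the stem is a front vowel (*gave*, *oni*); -uru when the last vowel of the stem is a back vowel (*kogu*, *iga*).
Since the last vowel of *ri* is /i/ (a front vowel), it takes -i, giving *rii*.
Since the last vowel of *rilewu* is /u/ (a back vowel), it takes -uru, giving *rilewuuru*.

rii, rilewuuru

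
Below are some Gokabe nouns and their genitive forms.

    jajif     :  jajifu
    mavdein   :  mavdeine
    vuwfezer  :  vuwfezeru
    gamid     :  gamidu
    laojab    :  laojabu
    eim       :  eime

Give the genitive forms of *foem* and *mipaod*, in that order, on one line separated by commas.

The alternation tracks the final consonant of the stem — -e when the stem ends in a nasal (*mavdein*, *eim*); -u when the stem ends in a non-nasal consonant (*jajif*, *vuwfezer*, *gamid*, *laojab*).
*foem* — final consonant /m/ (a nasal) → -e → *foeme*.
*mipaod*: final consonant = /d/, non-nasal → -u → *mipaodu*.

foeme, mipaodu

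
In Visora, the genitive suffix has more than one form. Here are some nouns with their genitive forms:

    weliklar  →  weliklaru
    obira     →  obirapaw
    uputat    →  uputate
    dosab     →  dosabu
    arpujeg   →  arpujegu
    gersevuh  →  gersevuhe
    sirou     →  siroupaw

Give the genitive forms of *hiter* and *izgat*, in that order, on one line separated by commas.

hiteru, izgate

The suffix is conditioned by the final sound: -e when the stem ends in a voiceless consonant (*uputat*, *gersevuh*); -u when the stem ends in a voiced consonant (*weliklar*, *dosab*, *arpujeg*); -paw when the stem ends in a vowel (*obira*, *sirou*).
*hiter* — final sound /r/ (a voiced consonant) → -u → *hiteru*.
*izgat*: final sound = /t/, a voiceless consonant → -e → *izgate*.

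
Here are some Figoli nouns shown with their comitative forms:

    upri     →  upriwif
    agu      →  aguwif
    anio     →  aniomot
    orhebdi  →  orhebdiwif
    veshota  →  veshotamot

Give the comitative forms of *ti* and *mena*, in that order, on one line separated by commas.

tiwif, menamot

Looking at the last vowel of each stem: -wif when the last vowel of the stem is a high vowel (*upri*, *agu*, *orhebdi*); -mot when the last vowel of the stem is a non-high vowel (*anio*, *veshota*).
*ti*: last vowel = /i/, a high vowel → -wif → *tiwif*.
*mena* — last vowel /a/ (a non-high vowel) → -mot → *menamot*.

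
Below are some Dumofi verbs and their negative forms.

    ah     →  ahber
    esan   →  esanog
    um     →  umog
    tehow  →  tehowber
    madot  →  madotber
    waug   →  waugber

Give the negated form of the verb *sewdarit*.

The suffix is conditioned by the final consonant: -og when the stem ends in a nasal (*esan*, *um*); -ber when the stem ends in a non-nasal consonant (*ah*, *tehow*, *madot*, *waug*).
*sewdarit*: final consonant = /t/, non-nasal → -ber → *sewdaritber*.

sewdaritber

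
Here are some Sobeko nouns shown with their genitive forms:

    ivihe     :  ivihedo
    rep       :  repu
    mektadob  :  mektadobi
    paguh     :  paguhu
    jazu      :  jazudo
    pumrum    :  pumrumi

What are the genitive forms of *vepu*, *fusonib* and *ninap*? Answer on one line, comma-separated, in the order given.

vepudo, fusonibi, ninapu

The alternation tracks the final sound of the stem — -u when the stem ends in a voiceless consonant (*rep*, *paguh*); -i when the stem ends in a voiced consonant (*mektadob*, *pumrum*); -do when the stem ends in a vowel (*ivihe*, *jazu*).
The final sound of *vepu* is /u/, which is a vowel, so the suffix is -do, giving *vepudo*.
*fusonib*: final sound = /b/, a voiced consonant → -i → *fusonibi*.
The final sound of *ninap* is /p/, which is a voiceless consonant, so the suffix is -u, giving *ninapu*.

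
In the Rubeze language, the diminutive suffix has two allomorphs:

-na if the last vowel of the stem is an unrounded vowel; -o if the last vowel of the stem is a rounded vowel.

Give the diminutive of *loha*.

*loha*: last vowel = /a/, an unrounded vowel → -na → *lohana*.

lohana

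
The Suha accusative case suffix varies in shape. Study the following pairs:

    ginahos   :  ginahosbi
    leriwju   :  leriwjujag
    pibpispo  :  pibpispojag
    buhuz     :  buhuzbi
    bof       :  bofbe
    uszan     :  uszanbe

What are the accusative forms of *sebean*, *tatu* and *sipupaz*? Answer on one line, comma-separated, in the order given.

The pattern is sibilance of the final sound: -bi when the stem ends in a sibilant (*ginahos*, *buhuz*); -be when the stem ends in a non-sibilant consonant (*bof*, *uszan*); -jag when the stem ends in a vowel (*leriwju*, *pibpispo*).
*sebean*: final sound = /n/, a non-sibilant consonant → -be → *sebeanbe*.
Since the final sound of *tatu* is /u/ (a vowel), it takes -jag, giving *tatujag*.
*sipupaz* — final sound /z/ (a sibilant) → -bi → *sipupazbi*.

sebeanbe, tatujag, sipupazbi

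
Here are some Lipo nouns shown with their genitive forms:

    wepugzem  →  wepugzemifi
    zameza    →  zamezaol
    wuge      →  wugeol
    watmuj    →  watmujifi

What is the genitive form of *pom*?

pomifi

The pattern is consonant vs. vowel: -ifi when the stem ends in a consonant (*wepugzem*, *watmuj*); -ol when the stem ends in a vowel (*zameza*, *wuge*).
The final sound of *pom* is /m/, which is a consonant, so the suffix is -ifi, giving *pomifi*.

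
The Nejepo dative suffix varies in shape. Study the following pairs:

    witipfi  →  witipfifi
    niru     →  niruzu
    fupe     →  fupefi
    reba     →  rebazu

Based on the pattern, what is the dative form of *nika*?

nikazu

The pattern is front/back vowel harmony: -fi when the last vowel of the stem is a front vowel (*witipfi*, *fupe*); -zu when the last vowel of the stem is a back vowel (*niru*, *reba*).
*nika*: last vowel = /a/, a back vowel → -zu → *nikazu*.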